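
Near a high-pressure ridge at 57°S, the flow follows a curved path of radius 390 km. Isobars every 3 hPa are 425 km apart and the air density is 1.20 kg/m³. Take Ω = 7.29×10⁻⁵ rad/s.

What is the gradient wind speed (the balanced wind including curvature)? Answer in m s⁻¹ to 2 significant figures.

5.4 m s⁻¹

Coriolis parameter at 57°S:
f = 2Ω sin φ = 2 × 7.29×10⁻⁵ × sin 57° = 1.22×10⁻⁴ s⁻¹
Pressure gradient: |∂P/∂n| = 300 Pa / 425000 m = 7.06×10⁻⁴ Pa/m
Geostrophic speed: V_g = |∂P/∂n|/(fρ) = 7.06×10⁻⁴/(1.22×10⁻⁴ × 1.20) = 4.81 m/s
Around a high, pressure-gradient force acts outward with centrifugal, so Coriolis balances both:
fV = (1/ρ)|∂P/∂n| + V²/R  →  V² − fR·V + fR·V_g = 0
With fR = 1.22×10⁻⁴ × 390×10³ m = 47.7 m/s:
V = [fR − √((fR)² − 4 fR V_g)]/2 = [47.7 − √(47.7² − 4×47.7×4.81)]/2 = 5.43 m/s
Supergeostrophic (V > V_g = 4.81 m/s), as expected around a high.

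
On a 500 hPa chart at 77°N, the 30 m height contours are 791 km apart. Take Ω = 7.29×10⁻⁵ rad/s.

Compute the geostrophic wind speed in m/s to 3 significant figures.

2.62 m/s

Coriolis parameter at 77°N:
f = 2Ω sin φ = 2 × 7.29×10⁻⁵ × sin 77° = 1.42×10⁻⁴ s⁻¹
Height gradient: |∂Z/∂n| = 30 m / 791000 m = 3.79×10⁻⁵
On a pressure surface, geostrophic balance gives V_g = (g/f)|∂Z/∂n|:
V_g = 9.81 × 3.79×10⁻⁵ / 1.42×10⁻⁴ = 2.62 m/s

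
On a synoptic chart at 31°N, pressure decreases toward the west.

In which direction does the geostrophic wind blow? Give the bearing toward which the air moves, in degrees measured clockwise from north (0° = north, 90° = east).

000°

The pressure-gradient force points toward the west (bearing 270°).
Geostrophic balance: in the Northern Hemisphere the Coriolis force deflects motion to the right, so the geostrophic wind blows 90° to the right of the pressure-gradient force (low pressure on the left).
Rotating 270° by 90° clockwise gives 000° — the wind blows toward the north.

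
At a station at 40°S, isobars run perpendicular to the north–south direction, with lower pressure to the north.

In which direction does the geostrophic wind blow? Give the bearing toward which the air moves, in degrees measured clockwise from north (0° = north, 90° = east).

270°

The pressure-gradient force points toward the north (bearing 000°).
Geostrophic balance: in the Southern Hemisphere the Coriolis force deflects motion to the left, so the geostrophic wind blows 90° to the left of the pressure-gradient force (low pressure on the right).
Rotating 000° by 90° counterclockwise gives 270° — the wind blows toward the west.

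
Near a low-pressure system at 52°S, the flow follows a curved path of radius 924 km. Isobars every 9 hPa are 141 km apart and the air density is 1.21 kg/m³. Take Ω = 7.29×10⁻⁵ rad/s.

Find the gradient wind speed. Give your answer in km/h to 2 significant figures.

120 km/h

Coriolis parameter at 52°S:
f = 2Ω sin φ = 2 × 7.29×10⁻⁵ × sin 52° = 1.15×10⁻⁴ s⁻¹
Pressure gradient: |∂P/∂n| = 900 Pa / 141000 m = 6.38×10⁻³ Pa/m
Geostrophic speed: V_g = |∂P/∂n|/(fρ) = 6.38×10⁻³/(1.15×10⁻⁴ × 1.21) = 45.9 m/s
Around a low, centrifugal force acts outward with Coriolis, so pressure-gradient force balances both:
(1/ρ)|∂P/∂n| = fV + V²/R  →  V² + fR·V − fR·V_g = 0
With fR = 1.15×10⁻⁴ × 924×10³ m = 106 m/s:
V = [−fR + √((fR)² + 4 fR V_g)]/2 = [−106 + √(106² + 4×106×45.9)]/2 = 34.6 m/s
Subgeostrophic (V < V_g = 45.9 m/s), as expected around a low.
Converting: 34.6 m/s × 3.6 = 120 km/h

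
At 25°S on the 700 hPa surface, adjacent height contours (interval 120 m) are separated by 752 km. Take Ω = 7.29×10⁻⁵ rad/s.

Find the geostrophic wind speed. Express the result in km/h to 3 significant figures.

91.5 km/h

Coriolis parameter at 25°S:
f = 2Ω sin φ = 2 × 7.29×10⁻⁵ × sin 25° = 6.16×10⁻⁵ s⁻¹
Height gradient: |∂Z/∂n| = 120 m / 752000 m = 1.60×10⁻⁴
On a pressure surface, geostrophic balance gives V_g = (g/f)|∂Z/∂n|:
V_g = 9.81 × 1.60×10⁻⁴ / 6.16×10⁻⁵ = 25.4 m/s
Converting: 25.4 m/s × 3.6 = 91.5 km/h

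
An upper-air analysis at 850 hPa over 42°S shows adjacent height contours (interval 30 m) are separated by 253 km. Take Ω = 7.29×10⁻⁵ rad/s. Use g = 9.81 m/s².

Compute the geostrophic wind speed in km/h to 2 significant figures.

43 km/h

Coriolis parameter at 42°S:
f = 2Ω sin φ = 2 × 7.29×10⁻⁵ × sin 42° = 9.76×10⁻⁵ s⁻¹
Height gradient: |∂Z/∂n| = 30 m / 253000 m = 1.19×10⁻⁴
On a pressure surface, geostrophic balance gives V_g = (g/f)|∂Z/∂n|:
V_g = 9.81 × 1.19×10⁻⁴ / 9.76×10⁻⁵ = 11.9 m/s
Converting: 11.9 m/s × 3.6 = 43 km/h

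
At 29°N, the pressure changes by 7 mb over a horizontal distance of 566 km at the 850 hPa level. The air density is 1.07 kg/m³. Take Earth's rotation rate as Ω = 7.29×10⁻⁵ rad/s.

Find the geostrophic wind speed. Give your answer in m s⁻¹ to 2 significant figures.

16 m s⁻¹

Coriolis parameter at 29°N:
f = 2Ω sin φ = 2 × 7.29×10⁻⁵ × sin 29° = 7.07×10⁻⁵ s⁻¹
Pressure gradient: |∂P/∂n| = 700 Pa / 566000 m = 1.24×10⁻³ Pa/m
Geostrophic balance (pressure-gradient force = Coriolis force):
V_g = (1/(fρ)) |∂P/∂n| = 1.24×10⁻³ / (7.07×10⁻⁵ × 1.07) = 16.4 m/s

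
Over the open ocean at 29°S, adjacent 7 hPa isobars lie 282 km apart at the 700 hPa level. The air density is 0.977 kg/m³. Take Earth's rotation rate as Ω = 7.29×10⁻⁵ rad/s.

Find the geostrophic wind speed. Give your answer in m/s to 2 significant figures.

Coriolis parameter at 29°S:
f = 2Ω sin φ = 2 × 7.29×10⁻⁵ × sin 29° = 7.07×10⁻⁵ s⁻¹
Pressure gradient: |∂P/∂n| = 700 Pa / 282000 m = 2.48×10⁻³ Pa/m
Geostrophic balance (pressure-gradient force = Coriolis force):
V_g = (1/(fρ)) |∂P/∂n| = 2.48×10⁻³ / (7.07×10⁻⁵ × 0.977) = 35.9 m/s

36 m/s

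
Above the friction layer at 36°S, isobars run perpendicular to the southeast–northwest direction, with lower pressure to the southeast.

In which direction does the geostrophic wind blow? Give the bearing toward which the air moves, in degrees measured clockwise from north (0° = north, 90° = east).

The pressure-gradient force points toward the southeast (bearing 135°).
Geostrophic balance: in the Southern Hemisphere the Coriolis force deflects motion to the left, so the geostrophic wind blows 90° to the left of the pressure-gradient force (low pressure on the right).
Rotating 135° by 90° counterclockwise gives 045° — the wind blows toward the northeast.

045°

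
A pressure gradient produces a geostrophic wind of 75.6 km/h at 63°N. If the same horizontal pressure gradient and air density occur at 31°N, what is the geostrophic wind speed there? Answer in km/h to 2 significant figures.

130 km/h

With the same pressure gradient and density, V_g ∝ 1/f ∝ 1/sin φ.
V₂ = V₁ · sin φ₁ / sin φ₂ = 75.6 × sin 63° / sin 31°
V₂ = 75.6 × 0.8910/0.5150 = 130 km/h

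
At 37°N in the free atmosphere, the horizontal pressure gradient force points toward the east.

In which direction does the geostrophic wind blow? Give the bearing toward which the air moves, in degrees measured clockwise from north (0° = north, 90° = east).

180°

The pressure-gradient force points toward the east (bearing 090°).
Geostrophic balance: in the Northern Hemisphere the Coriolis force deflects motion to the right, so the geostrophic wind blows 90° to the right of the pressure-gradient force (low pressure on the left).
Rotating 090° by 90° clockwise gives 180° — the wind blows toward the south.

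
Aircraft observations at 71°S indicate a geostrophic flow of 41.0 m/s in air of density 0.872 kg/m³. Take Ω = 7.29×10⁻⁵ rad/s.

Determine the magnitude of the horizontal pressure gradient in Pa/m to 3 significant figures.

4.93×10⁻³ Pa/m

Coriolis parameter at 71°S:
f = 2Ω sin φ = 2 × 7.29×10⁻⁵ × sin 71° = 1.38×10⁻⁴ s⁻¹
Geostrophic balance rearranged: |∂P/∂n| = f ρ V_g
|∂P/∂n| = 1.38×10⁻⁴ × 0.872 × 41.0 = 4.93×10⁻³ Pa/m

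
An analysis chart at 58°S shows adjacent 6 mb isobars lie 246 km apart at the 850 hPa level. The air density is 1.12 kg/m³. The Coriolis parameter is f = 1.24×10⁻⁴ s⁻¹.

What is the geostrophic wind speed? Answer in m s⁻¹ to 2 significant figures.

18 m s⁻¹

Pressure gradient: |∂P/∂n| = 600 Pa / 246000 m = 2.44×10⁻³ Pa/m
Geostrophic balance (pressure-gradient force = Coriolis force):
V_g = (1/(fρ)) |∂P/∂n| = 2.44×10⁻³ / (1.24×10⁻⁴ × 1.12) = 17.6 m/s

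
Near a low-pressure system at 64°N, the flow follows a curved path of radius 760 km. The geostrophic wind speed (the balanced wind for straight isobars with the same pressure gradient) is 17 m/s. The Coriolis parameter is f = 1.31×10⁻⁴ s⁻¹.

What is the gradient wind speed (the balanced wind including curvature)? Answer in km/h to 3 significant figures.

Around a low, centrifugal force acts outward with Coriolis, so pressure-gradient force balances both:
(1/ρ)|∂P/∂n| = fV + V²/R  →  V² + fR·V − fR·V_g = 0
With fR = 1.31×10⁻⁴ × 760×10³ m = 99.6 m/s:
V = [−fR + √((fR)² + 4 fR V_g)]/2 = [−99.6 + √(99.6² + 4×99.6×17)]/2 = 14.8 m/s
Subgeostrophic (V < V_g = 17 m/s), as expected around a low.
Converting: 14.8 m/s × 3.6 = 53.3 km/h

53.3 km/h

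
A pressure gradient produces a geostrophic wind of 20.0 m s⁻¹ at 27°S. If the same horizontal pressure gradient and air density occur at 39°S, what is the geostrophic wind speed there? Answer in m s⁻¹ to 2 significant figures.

With the same pressure gradient and density, V_g ∝ 1/f ∝ 1/sin φ.
V₂ = V₁ · sin φ₁ / sin φ₂ = 20.0 × sin 27° / sin 39°
V₂ = 20.0 × 0.4540/0.6293 = 14 m s⁻¹

14 m s⁻¹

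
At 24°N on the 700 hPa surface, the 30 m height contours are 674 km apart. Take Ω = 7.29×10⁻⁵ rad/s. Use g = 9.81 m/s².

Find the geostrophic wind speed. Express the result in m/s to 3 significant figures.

7.36 m/s

Coriolis parameter at 24°N:
f = 2Ω sin φ = 2 × 7.29×10⁻⁵ × sin 24° = 5.93×10⁻⁵ s⁻¹
Height gradient: |∂Z/∂n| = 30 m / 674000 m = 4.45×10⁻⁵
On a pressure surface, geostrophic balance gives V_g = (g/f)|∂Z/∂n|:
V_g = 9.81 × 4.45×10⁻⁵ / 5.93×10⁻⁵ = 7.36 m/s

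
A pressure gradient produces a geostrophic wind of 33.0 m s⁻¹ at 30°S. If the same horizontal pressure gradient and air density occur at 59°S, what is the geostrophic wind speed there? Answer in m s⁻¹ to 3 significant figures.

With the same pressure gradient and density, V_g ∝ 1/f ∝ 1/sin φ.
V₂ = V₁ · sin φ₁ / sin φ₂ = 33.0 × sin 30° / sin 59°
V₂ = 33.0 × 0.5000/0.8572 = 19.2 m s⁻¹

19.2 m s⁻¹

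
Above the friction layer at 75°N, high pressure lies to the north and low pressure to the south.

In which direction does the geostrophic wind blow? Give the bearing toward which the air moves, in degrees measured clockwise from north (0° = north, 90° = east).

The pressure-gradient force points toward the south (bearing 180°).
Geostrophic balance: in the Northern Hemisphere the Coriolis force deflects motion to the right, so the geostrophic wind blows 90° to the right of the pressure-gradient force (low pressure on the left).
Rotating 180° by 90° clockwise gives 270° — the wind blows toward the west.

270°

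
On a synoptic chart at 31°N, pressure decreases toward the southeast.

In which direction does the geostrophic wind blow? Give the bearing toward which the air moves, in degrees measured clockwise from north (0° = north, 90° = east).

225°

The pressure-gradient force points toward the southeast (bearing 135°).
Geostrophic balance: in the Northern Hemisphere the Coriolis force deflects motion to the right, so the geostrophic wind blows 90° to the right of the pressure-gradient force (low pressure on the left).
Rotating 135° by 90° clockwise gives 225° — the wind blows toward the southwest.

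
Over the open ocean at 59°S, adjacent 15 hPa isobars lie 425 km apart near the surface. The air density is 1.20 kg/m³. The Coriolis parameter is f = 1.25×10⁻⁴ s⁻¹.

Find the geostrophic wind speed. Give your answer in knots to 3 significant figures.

Pressure gradient: |∂P/∂n| = 1500 Pa / 425000 m = 3.53×10⁻³ Pa/m
Geostrophic balance (pressure-gradient force = Coriolis force):
V_g = (1/(fρ)) |∂P/∂n| = 3.53×10⁻³ / (1.25×10⁻⁴ × 1.20) = 23.5 m/s
Converting: 23.5 m/s × 1.944 = 45.7 knots

45.7 knots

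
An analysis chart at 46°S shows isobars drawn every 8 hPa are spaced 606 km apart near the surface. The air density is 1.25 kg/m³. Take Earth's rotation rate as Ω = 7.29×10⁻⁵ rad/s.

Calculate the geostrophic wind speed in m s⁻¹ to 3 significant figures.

Coriolis parameter at 46°S:
f = 2Ω sin φ = 2 × 7.29×10⁻⁵ × sin 46° = 1.05×10⁻⁴ s⁻¹
Pressure gradient: |∂P/∂n| = 800 Pa / 606000 m = 1.32×10⁻³ Pa/m
Geostrophic balance (pressure-gradient force = Coriolis force):
V_g = (1/(fρ)) |∂P/∂n| = 1.32×10⁻³ / (1.05×10⁻⁴ × 1.25) = 10.1 m/s

10.1 m s⁻¹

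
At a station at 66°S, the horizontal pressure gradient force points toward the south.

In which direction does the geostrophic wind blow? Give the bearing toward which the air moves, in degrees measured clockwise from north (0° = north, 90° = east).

090°

The pressure-gradient force points toward the south (bearing 180°).
Geostrophic balance: in the Southern Hemisphere the Coriolis force deflects motion to the left, so the geostrophic wind blows 90° to the left of the pressure-gradient force (low pressure on the right).
Rotating 180° by 90° counterclockwise gives 090° — the wind blows toward the east.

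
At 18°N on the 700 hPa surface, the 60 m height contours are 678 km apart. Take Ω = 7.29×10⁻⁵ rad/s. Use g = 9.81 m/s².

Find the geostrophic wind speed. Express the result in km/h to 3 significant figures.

69.4 km/h

Coriolis parameter at 18°N:
f = 2Ω sin φ = 2 × 7.29×10⁻⁵ × sin 18° = 4.51×10⁻⁵ s⁻¹
Height gradient: |∂Z/∂n| = 60 m / 678000 m = 8.85×10⁻⁵
On a pressure surface, geostrophic balance gives V_g = (g/f)|∂Z/∂n|:
V_g = 9.81 × 8.85×10⁻⁵ / 4.51×10⁻⁵ = 19.3 m/s
Converting: 19.3 m/s × 3.6 = 69.4 km/h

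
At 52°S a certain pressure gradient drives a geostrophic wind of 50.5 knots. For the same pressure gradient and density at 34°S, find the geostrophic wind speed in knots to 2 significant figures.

71 knots

With the same pressure gradient and density, V_g ∝ 1/f ∝ 1/sin φ.
V₂ = V₁ · sin φ₁ / sin φ₂ = 50.5 × sin 52° / sin 34°
V₂ = 50.5 × 0.7880/0.5592 = 71 knots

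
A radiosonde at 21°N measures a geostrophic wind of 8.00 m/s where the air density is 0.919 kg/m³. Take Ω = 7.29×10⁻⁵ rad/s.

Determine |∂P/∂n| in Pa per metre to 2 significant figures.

Coriolis parameter at 21°N:
f = 2Ω sin φ = 2 × 7.29×10⁻⁵ × sin 21° = 5.23×10⁻⁵ s⁻¹
Geostrophic balance rearranged: |∂P/∂n| = f ρ V_g
|∂P/∂n| = 5.23×10⁻⁵ × 0.919 × 8.00 = 3.84×10⁻⁴ Pa/m

3.8×10⁻⁴ Pa/m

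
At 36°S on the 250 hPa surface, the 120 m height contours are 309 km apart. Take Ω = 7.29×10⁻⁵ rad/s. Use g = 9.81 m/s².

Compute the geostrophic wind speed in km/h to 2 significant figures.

Coriolis parameter at 36°S:
f = 2Ω sin φ = 2 × 7.29×10⁻⁵ × sin 36° = 8.57×10⁻⁵ s⁻¹
Height gradient: |∂Z/∂n| = 120 m / 309000 m = 3.88×10⁻⁴
On a pressure surface, geostrophic balance gives V_g = (g/f)|∂Z/∂n|:
V_g = 9.81 × 3.88×10⁻⁴ / 8.57×10⁻⁵ = 44.5 m/s
Converting: 44.5 m/s × 3.6 = 160 km/h

160 km/h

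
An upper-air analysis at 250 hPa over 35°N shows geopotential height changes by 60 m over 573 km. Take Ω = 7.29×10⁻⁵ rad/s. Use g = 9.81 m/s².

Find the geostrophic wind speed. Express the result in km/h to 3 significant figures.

Coriolis parameter at 35°N:
f = 2Ω sin φ = 2 × 7.29×10⁻⁵ × sin 35° = 8.36×10⁻⁵ s⁻¹
Height gradient: |∂Z/∂n| = 60 m / 573000 m = 1.05×10⁻⁴
On a pressure surface, geostrophic balance gives V_g = (g/f)|∂Z/∂n|:
V_g = 9.81 × 1.05×10⁻⁴ / 8.36×10⁻⁵ = 12.3 m/s
Converting: 12.3 m/s × 3.6 = 44.2 km/h

44.2 km/h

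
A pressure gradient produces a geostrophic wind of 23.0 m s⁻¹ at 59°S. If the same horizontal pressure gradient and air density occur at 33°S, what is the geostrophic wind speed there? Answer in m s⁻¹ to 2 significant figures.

With the same pressure gradient and density, V_g ∝ 1/f ∝ 1/sin φ.
V₂ = V₁ · sin φ₁ / sin φ₂ = 23.0 × sin 59° / sin 33°
V₂ = 23.0 × 0.8572/0.5446 = 36 m s⁻¹

36 m s⁻¹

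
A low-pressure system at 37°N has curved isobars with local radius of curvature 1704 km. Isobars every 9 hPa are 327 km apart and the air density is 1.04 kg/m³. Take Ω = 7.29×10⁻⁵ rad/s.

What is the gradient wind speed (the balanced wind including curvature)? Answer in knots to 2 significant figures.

Coriolis parameter at 37°N:
f = 2Ω sin φ = 2 × 7.29×10⁻⁵ × sin 37° = 8.77×10⁻⁵ s⁻¹
Pressure gradient: |∂P/∂n| = 900 Pa / 327000 m = 2.75×10⁻³ Pa/m
Geostrophic speed: V_g = |∂P/∂n|/(fρ) = 2.75×10⁻³/(8.77×10⁻⁵ × 1.04) = 30.2 m/s
Around a low, centrifugal force acts outward with Coriolis, so pressure-gradient force balances both:
(1/ρ)|∂P/∂n| = fV + V²/R  →  V² + fR·V − fR·V_g = 0
With fR = 8.77×10⁻⁵ × 1704×10³ m = 150 m/s:
V = [−fR + √((fR)² + 4 fR V_g)]/2 = [−150 + √(150² + 4×150×30.2)]/2 = 25.7 m/s
Subgeostrophic (V < V_g = 30.2 m/s), as expected around a low.
Converting: 25.7 m/s × 1.944 = 50 knots

50 knots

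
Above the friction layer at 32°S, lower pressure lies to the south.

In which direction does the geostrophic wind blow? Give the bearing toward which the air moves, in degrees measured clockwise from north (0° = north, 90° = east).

090°

The pressure-gradient force points toward the south (bearing 180°).
Geostrophic balance: in the Southern Hemisphere the Coriolis force deflects motion to the left, so the geostrophic wind blows 90° to the left of the pressure-gradient force (low pressure on the right).
Rotating 180° by 90° counterclockwise gives 090° — the wind blows toward the east.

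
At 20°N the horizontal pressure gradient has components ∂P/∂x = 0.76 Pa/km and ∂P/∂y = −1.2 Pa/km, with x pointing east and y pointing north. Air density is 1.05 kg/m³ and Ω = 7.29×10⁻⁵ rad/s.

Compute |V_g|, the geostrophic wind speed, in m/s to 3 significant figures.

27.1 m/s

Coriolis parameter at 20°N:
f = 2Ω sin φ = 2 × 7.29×10⁻⁵ × sin 20° = 4.99×10⁻⁵ s⁻¹
Component geostrophic relations (x east, y north):
u_g = −(1/(fρ)) ∂P/∂y,  v_g = (1/(fρ)) ∂P/∂x
u_g = −(−1.2×10⁻³)/(4.99×10⁻⁵ × 1.05) = 22.9 m/s;  v_g = (0.76×10⁻³)/(4.99×10⁻⁵ × 1.05) = 14.5 m/s
|V_g| = √(u_g² + v_g²) = 27.1 m/s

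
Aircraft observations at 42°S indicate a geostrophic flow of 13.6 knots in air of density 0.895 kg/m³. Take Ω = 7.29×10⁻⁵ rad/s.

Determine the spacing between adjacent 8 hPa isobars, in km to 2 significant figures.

Coriolis parameter at 42°S:
f = 2Ω sin φ = 2 × 7.29×10⁻⁵ × sin 42° = 9.76×10⁻⁵ s⁻¹
Wind speed in SI: 13.6 knots = 7.00 m/s
Geostrophic balance rearranged: |∂P/∂n| = f ρ V_g
|∂P/∂n| = 9.76×10⁻⁵ × 0.895 × 7.00 = 6.11×10⁻⁴ Pa/m
Isobar spacing: Δn = ΔP/|∂P/∂n| = 800 Pa / 6.11×10⁻⁴ Pa/m = 1309548 m ≈ 1300 km

1300 km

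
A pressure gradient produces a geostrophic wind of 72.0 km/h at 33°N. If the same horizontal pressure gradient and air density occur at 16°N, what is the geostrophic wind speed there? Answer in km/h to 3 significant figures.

With the same pressure gradient and density, V_g ∝ 1/f ∝ 1/sin φ.
V₂ = V₁ · sin φ₁ / sin φ₂ = 72.0 × sin 33° / sin 16°
V₂ = 72.0 × 0.5446/0.2756 = 142 km/h

142 km/h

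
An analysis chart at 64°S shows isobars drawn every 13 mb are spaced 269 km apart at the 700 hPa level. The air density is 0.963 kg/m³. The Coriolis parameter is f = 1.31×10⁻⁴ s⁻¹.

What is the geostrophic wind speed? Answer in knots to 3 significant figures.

74.5 knots

Pressure gradient: |∂P/∂n| = 1300 Pa / 269000 m = 4.83×10⁻³ Pa/m
Geostrophic balance (pressure-gradient force = Coriolis force):
V_g = (1/(fρ)) |∂P/∂n| = 4.83×10⁻³ / (1.31×10⁻⁴ × 0.963) = 38.3 m/s
Converting: 38.3 m/s × 1.944 = 74.5 knots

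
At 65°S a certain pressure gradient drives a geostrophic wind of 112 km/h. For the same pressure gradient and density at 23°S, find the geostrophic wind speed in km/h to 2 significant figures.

260 km/h

With the same pressure gradient and density, V_g ∝ 1/f ∝ 1/sin φ.
V₂ = V₁ · sin φ₁ / sin φ₂ = 112 × sin 65° / sin 23°
V₂ = 112 × 0.9063/0.3907 = 260 km/h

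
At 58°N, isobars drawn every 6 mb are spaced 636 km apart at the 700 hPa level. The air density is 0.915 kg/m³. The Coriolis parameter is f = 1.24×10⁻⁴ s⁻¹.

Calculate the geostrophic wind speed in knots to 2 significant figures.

16 knots

Pressure gradient: |∂P/∂n| = 600 Pa / 636000 m = 9.43×10⁻⁴ Pa/m
Geostrophic balance (pressure-gradient force = Coriolis force):
V_g = (1/(fρ)) |∂P/∂n| = 9.43×10⁻⁴ / (1.24×10⁻⁴ × 0.915) = 8.31 m/s
Converting: 8.31 m/s × 1.944 = 16 knots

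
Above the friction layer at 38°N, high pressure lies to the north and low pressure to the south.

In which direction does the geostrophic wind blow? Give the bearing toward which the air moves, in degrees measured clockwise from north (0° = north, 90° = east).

The pressure-gradient force points toward the south (bearing 180°).
Geostrophic balance: in the Northern Hemisphere the Coriolis force deflects motion to the right, so the geostrophic wind blows 90° to the right of the pressure-gradient force (low pressure on the left).
Rotating 180° by 90° clockwise gives 270° — the wind blows toward the west.

270°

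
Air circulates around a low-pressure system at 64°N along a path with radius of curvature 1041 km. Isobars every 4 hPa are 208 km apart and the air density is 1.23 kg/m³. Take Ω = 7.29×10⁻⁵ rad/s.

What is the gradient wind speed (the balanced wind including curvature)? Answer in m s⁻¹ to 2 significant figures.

Coriolis parameter at 64°N:
f = 2Ω sin φ = 2 × 7.29×10⁻⁵ × sin 64° = 1.31×10⁻⁴ s⁻¹
Pressure gradient: |∂P/∂n| = 400 Pa / 208000 m = 1.92×10⁻³ Pa/m
Geostrophic speed: V_g = |∂P/∂n|/(fρ) = 1.92×10⁻³/(1.31×10⁻⁴ × 1.23) = 11.9 m/s
Around a low, centrifugal force acts outward with Coriolis, so pressure-gradient force balances both:
(1/ρ)|∂P/∂n| = fV + V²/R  →  V² + fR·V − fR·V_g = 0
With fR = 1.31×10⁻⁴ × 1041×10³ m = 136 m/s:
V = [−fR + √((fR)² + 4 fR V_g)]/2 = [−136 + √(136² + 4×136×11.9)]/2 = 11 m/s
Subgeostrophic (V < V_g = 11.9 m/s), as expected around a low.

11 m s⁻¹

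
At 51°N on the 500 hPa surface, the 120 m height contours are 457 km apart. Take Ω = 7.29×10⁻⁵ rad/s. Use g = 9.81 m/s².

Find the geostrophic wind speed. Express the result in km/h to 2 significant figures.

82 km/h

Coriolis parameter at 51°N:
f = 2Ω sin φ = 2 × 7.29×10⁻⁵ × sin 51° = 1.13×10⁻⁴ s⁻¹
Height gradient: |∂Z/∂n| = 120 m / 457000 m = 2.63×10⁻⁴
On a pressure surface, geostrophic balance gives V_g = (g/f)|∂Z/∂n|:
V_g = 9.81 × 2.63×10⁻⁴ / 1.13×10⁻⁴ = 22.7 m/s
Converting: 22.7 m/s × 3.6 = 82 km/h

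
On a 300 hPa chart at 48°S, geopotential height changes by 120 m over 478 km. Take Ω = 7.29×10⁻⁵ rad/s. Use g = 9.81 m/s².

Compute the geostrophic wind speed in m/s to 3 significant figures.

22.7 m/s

Coriolis parameter at 48°S:
f = 2Ω sin φ = 2 × 7.29×10⁻⁵ × sin 48° = 1.08×10⁻⁴ s⁻¹
Height gradient: |∂Z/∂n| = 120 m / 478000 m = 2.51×10⁻⁴
On a pressure surface, geostrophic balance gives V_g = (g/f)|∂Z/∂n|:
V_g = 9.81 × 2.51×10⁻⁴ / 1.08×10⁻⁴ = 22.7 m/s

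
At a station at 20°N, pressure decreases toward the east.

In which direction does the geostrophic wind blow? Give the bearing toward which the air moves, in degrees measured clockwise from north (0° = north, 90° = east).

180°

The pressure-gradient force points toward the east (bearing 090°).
Geostrophic balance: in the Northern Hemisphere the Coriolis force deflects motion to the right, so the geostrophic wind blows 90° to the right of the pressure-gradient force (low pressure on the left).
Rotating 090° by 90° clockwise gives 180° — the wind blows toward the south.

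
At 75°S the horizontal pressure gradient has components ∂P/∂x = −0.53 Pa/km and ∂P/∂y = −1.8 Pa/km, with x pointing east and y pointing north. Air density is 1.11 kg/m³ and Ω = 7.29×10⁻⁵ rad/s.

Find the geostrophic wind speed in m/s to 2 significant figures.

12 m/s

Coriolis parameter at 75°S:
f = 2Ω sin φ = 2 × 7.29×10⁻⁵ × sin 75° = 1.41×10⁻⁴ s⁻¹
In the Southern Hemisphere f is negative: f = −1.41×10⁻⁴ s⁻¹.
Component geostrophic relations (x east, y north):
u_g = −(1/(fρ)) ∂P/∂y,  v_g = (1/(fρ)) ∂P/∂x
u_g = −(−1.8×10⁻³)/(−1.41×10⁻⁴ × 1.11) = −11.5 m/s;  v_g = (−0.53×10⁻³)/(−1.41×10⁻⁴ × 1.11) = 3.39 m/s
|V_g| = √(u_g² + v_g²) = 12.0 m/s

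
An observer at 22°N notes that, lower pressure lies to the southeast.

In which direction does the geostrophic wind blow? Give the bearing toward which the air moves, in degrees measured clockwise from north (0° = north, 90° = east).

225°

The pressure-gradient force points toward the southeast (bearing 135°).
Geostrophic balance: in the Northern Hemisphere the Coriolis force deflects motion to the right, so the geostrophic wind blows 90° to the right of the pressure-gradient force (low pressure on the left).
Rotating 135° by 90° clockwise gives 225° — the wind blows toward the southwest.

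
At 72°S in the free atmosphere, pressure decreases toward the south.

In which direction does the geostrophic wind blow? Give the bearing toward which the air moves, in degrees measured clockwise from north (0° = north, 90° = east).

090°

The pressure-gradient force points toward the south (bearing 180°).
Geostrophic balance: in the Southern Hemisphere the Coriolis force deflects motion to the left, so the geostrophic wind blows 90° to the left of the pressure-gradient force (low pressure on the right).
Rotating 180° by 90° counterclockwise gives 090° — the wind blows toward the east.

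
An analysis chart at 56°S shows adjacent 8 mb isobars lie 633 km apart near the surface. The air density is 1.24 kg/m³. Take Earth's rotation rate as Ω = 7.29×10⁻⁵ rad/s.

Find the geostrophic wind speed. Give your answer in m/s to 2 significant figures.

Coriolis parameter at 56°S:
f = 2Ω sin φ = 2 × 7.29×10⁻⁵ × sin 56° = 1.21×10⁻⁴ s⁻¹
Pressure gradient: |∂P/∂n| = 800 Pa / 633000 m = 1.26×10⁻³ Pa/m
Geostrophic balance (pressure-gradient force = Coriolis force):
V_g = (1/(fρ)) |∂P/∂n| = 1.26×10⁻³ / (1.21×10⁻⁴ × 1.24) = 8.43 m/s

8.4 m/s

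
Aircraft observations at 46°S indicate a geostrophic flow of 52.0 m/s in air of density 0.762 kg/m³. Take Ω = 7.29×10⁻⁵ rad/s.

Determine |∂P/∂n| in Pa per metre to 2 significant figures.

4.2×10⁻³ Pa/m

Coriolis parameter at 46°S:
f = 2Ω sin φ = 2 × 7.29×10⁻⁵ × sin 46° = 1.05×10⁻⁴ s⁻¹
Geostrophic balance rearranged: |∂P/∂n| = f ρ V_g
|∂P/∂n| = 1.05×10⁻⁴ × 0.762 × 52.0 = 4.16×10⁻³ Pa/m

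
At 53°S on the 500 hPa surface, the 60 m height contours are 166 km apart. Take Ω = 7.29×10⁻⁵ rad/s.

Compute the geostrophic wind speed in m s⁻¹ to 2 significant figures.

30 m s⁻¹

Coriolis parameter at 53°S:
f = 2Ω sin φ = 2 × 7.29×10⁻⁵ × sin 53° = 1.16×10⁻⁴ s⁻¹
Height gradient: |∂Z/∂n| = 60 m / 166000 m = 3.61×10⁻⁴
On a pressure surface, geostrophic balance gives V_g = (g/f)|∂Z/∂n|:
V_g = 9.81 × 3.61×10⁻⁴ / 1.16×10⁻⁴ = 30.5 m/s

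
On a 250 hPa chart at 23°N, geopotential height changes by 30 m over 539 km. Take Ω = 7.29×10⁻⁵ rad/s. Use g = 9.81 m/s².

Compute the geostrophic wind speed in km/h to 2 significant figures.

Coriolis parameter at 23°N:
f = 2Ω sin φ = 2 × 7.29×10⁻⁵ × sin 23° = 5.70×10⁻⁵ s⁻¹
Height gradient: |∂Z/∂n| = 30 m / 539000 m = 5.57×10⁻⁵
On a pressure surface, geostrophic balance gives V_g = (g/f)|∂Z/∂n|:
V_g = 9.81 × 5.57×10⁻⁵ / 5.70×10⁻⁵ = 9.58 m/s
Converting: 9.58 m/s × 3.6 = 35 km/h

35 km/h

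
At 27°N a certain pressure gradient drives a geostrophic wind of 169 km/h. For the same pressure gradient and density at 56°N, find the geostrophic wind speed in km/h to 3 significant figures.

92.5 km/h

With the same pressure gradient and density, V_g ∝ 1/f ∝ 1/sin φ.
V₂ = V₁ · sin φ₁ / sin φ₂ = 169 × sin 27° / sin 56°
V₂ = 169 × 0.4540/0.8290 = 92.5 km/h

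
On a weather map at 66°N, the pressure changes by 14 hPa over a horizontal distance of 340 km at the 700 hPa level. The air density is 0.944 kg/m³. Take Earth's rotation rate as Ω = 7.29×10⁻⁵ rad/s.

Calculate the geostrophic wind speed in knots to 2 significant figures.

Coriolis parameter at 66°N:
f = 2Ω sin φ = 2 × 7.29×10⁻⁵ × sin 66° = 1.33×10⁻⁴ s⁻¹
Pressure gradient: |∂P/∂n| = 1400 Pa / 340000 m = 4.12×10⁻³ Pa/m
Geostrophic balance (pressure-gradient force = Coriolis force):
V_g = (1/(fρ)) |∂P/∂n| = 4.12×10⁻³ / (1.33×10⁻⁴ × 0.944) = 32.7 m/s
Converting: 32.7 m/s × 1.944 = 64 knots

64 knots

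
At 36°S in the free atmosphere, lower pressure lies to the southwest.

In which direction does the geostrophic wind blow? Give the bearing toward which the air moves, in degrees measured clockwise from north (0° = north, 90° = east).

135°

The pressure-gradient force points toward the southwest (bearing 225°).
Geostrophic balance: in the Southern Hemisphere the Coriolis force deflects motion to the left, so the geostrophic wind blows 90° to the left of the pressure-gradient force (low pressure on the right).
Rotating 225° by 90° counterclockwise gives 135° — the wind blows toward the southeast.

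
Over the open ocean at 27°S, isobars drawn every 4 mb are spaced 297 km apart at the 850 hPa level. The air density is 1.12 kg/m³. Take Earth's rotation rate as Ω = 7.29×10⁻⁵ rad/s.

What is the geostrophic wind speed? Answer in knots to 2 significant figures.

Coriolis parameter at 27°S:
f = 2Ω sin φ = 2 × 7.29×10⁻⁵ × sin 27° = 6.62×10⁻⁵ s⁻¹
Pressure gradient: |∂P/∂n| = 400 Pa / 297000 m = 1.35×10⁻³ Pa/m
Geostrophic balance (pressure-gradient force = Coriolis force):
V_g = (1/(fρ)) |∂P/∂n| = 1.35×10⁻³ / (6.62×10⁻⁵ × 1.12) = 18.2 m/s
Converting: 18.2 m/s × 1.944 = 35 knots

35 knots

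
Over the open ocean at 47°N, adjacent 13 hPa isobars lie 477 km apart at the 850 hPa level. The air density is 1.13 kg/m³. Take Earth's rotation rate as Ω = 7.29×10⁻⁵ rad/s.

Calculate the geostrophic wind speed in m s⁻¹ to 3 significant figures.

22.6 m s⁻¹

Coriolis parameter at 47°N:
f = 2Ω sin φ = 2 × 7.29×10⁻⁵ × sin 47° = 1.07×10⁻⁴ s⁻¹
Pressure gradient: |∂P/∂n| = 1300 Pa / 477000 m = 2.73×10⁻³ Pa/m
Geostrophic balance (pressure-gradient force = Coriolis force):
V_g = (1/(fρ)) |∂P/∂n| = 2.73×10⁻³ / (1.07×10⁻⁴ × 1.13) = 22.6 m/s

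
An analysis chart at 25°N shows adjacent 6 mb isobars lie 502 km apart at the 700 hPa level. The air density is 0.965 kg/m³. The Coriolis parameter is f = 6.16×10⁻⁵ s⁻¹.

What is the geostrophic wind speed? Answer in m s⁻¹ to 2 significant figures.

20 m s⁻¹

Pressure gradient: |∂P/∂n| = 600 Pa / 502000 m = 1.20×10⁻³ Pa/m
Geostrophic balance (pressure-gradient force = Coriolis force):
V_g = (1/(fρ)) |∂P/∂n| = 1.20×10⁻³ / (6.16×10⁻⁵ × 0.965) = 20.1 m/s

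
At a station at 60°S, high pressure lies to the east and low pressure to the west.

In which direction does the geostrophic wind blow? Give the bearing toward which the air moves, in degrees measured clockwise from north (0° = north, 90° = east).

180°

The pressure-gradient force points toward the west (bearing 270°).
Geostrophic balance: in the Southern Hemisphere the Coriolis force deflects motion to the left, so the geostrophic wind blows 90° to the left of the pressure-gradient force (low pressure on the right).
Rotating 270° by 90° counterclockwise gives 180° — the wind blows toward the south.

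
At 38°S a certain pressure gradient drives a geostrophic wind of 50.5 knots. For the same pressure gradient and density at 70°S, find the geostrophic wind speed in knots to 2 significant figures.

With the same pressure gradient and density, V_g ∝ 1/f ∝ 1/sin φ.
V₂ = V₁ · sin φ₁ / sin φ₂ = 50.5 × sin 38° / sin 70°
V₂ = 50.5 × 0.6157/0.9397 = 33 knots

33 knots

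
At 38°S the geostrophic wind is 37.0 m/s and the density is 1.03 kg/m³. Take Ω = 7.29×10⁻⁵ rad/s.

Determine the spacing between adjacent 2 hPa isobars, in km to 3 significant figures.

58.5 km

Coriolis parameter at 38°S:
f = 2Ω sin φ = 2 × 7.29×10⁻⁵ × sin 38° = 8.98×10⁻⁵ s⁻¹
Geostrophic balance rearranged: |∂P/∂n| = f ρ V_g
|∂P/∂n| = 8.98×10⁻⁵ × 1.03 × 37.0 = 3.42×10⁻³ Pa/m
Isobar spacing: Δn = ΔP/|∂P/∂n| = 200 Pa / 3.42×10⁻³ Pa/m = 58464 m ≈ 58.5 km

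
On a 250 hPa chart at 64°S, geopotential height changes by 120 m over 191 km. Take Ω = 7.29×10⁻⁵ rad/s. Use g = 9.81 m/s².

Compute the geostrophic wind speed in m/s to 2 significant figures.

Coriolis parameter at 64°S:
f = 2Ω sin φ = 2 × 7.29×10⁻⁵ × sin 64° = 1.31×10⁻⁴ s⁻¹
Height gradient: |∂Z/∂n| = 120 m / 191000 m = 6.28×10⁻⁴
On a pressure surface, geostrophic balance gives V_g = (g/f)|∂Z/∂n|:
V_g = 9.81 × 6.28×10⁻⁴ / 1.31×10⁻⁴ = 47.0 m/s

47 m/s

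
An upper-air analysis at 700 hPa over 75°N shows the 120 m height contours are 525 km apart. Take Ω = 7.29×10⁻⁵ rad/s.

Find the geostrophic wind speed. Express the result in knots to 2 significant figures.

Coriolis parameter at 75°N:
f = 2Ω sin φ = 2 × 7.29×10⁻⁵ × sin 75° = 1.41×10⁻⁴ s⁻¹
Height gradient: |∂Z/∂n| = 120 m / 525000 m = 2.29×10⁻⁴
On a pressure surface, geostrophic balance gives V_g = (g/f)|∂Z/∂n|:
V_g = 9.81 × 2.29×10⁻⁴ / 1.41×10⁻⁴ = 15.9 m/s
Converting: 15.9 m/s × 1.944 = 31 knots

31 knots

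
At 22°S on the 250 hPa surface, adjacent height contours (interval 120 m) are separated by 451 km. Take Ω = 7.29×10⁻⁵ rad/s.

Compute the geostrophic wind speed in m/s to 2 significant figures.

48 m/s

Coriolis parameter at 22°S:
f = 2Ω sin φ = 2 × 7.29×10⁻⁵ × sin 22° = 5.46×10⁻⁵ s⁻¹
Height gradient: |∂Z/∂n| = 120 m / 451000 m = 2.66×10⁻⁴
On a pressure surface, geostrophic balance gives V_g = (g/f)|∂Z/∂n|:
V_g = 9.81 × 2.66×10⁻⁴ / 5.46×10⁻⁵ = 47.8 m/s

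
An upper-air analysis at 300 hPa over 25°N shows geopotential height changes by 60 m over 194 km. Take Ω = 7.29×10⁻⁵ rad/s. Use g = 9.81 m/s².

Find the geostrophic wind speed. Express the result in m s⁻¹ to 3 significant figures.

49.2 m s⁻¹

Coriolis parameter at 25°N:
f = 2Ω sin φ = 2 × 7.29×10⁻⁵ × sin 25° = 6.16×10⁻⁵ s⁻¹
Height gradient: |∂Z/∂n| = 60 m / 194000 m = 3.09×10⁻⁴
On a pressure surface, geostrophic balance gives V_g = (g/f)|∂Z/∂n|:
V_g = 9.81 × 3.09×10⁻⁴ / 6.16×10⁻⁵ = 49.2 m/s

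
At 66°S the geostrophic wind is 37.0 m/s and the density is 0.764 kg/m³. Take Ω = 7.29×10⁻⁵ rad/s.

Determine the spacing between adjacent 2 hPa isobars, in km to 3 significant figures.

Coriolis parameter at 66°S:
f = 2Ω sin φ = 2 × 7.29×10⁻⁵ × sin 66° = 1.33×10⁻⁴ s⁻¹
Geostrophic balance rearranged: |∂P/∂n| = f ρ V_g
|∂P/∂n| = 1.33×10⁻⁴ × 0.764 × 37.0 = 3.77×10⁻³ Pa/m
Isobar spacing: Δn = ΔP/|∂P/∂n| = 200 Pa / 3.77×10⁻³ Pa/m = 53119 m ≈ 53.1 km

53.1 km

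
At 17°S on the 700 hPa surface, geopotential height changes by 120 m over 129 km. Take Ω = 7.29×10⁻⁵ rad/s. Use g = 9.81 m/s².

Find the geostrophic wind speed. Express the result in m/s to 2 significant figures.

Coriolis parameter at 17°S:
f = 2Ω sin φ = 2 × 7.29×10⁻⁵ × sin 17° = 4.26×10⁻⁵ s⁻¹
Height gradient: |∂Z/∂n| = 120 m / 129000 m = 9.30×10⁻⁴
On a pressure surface, geostrophic balance gives V_g = (g/f)|∂Z/∂n|:
V_g = 9.81 × 9.30×10⁻⁴ / 4.26×10⁻⁵ = 214 m/s

210 m/s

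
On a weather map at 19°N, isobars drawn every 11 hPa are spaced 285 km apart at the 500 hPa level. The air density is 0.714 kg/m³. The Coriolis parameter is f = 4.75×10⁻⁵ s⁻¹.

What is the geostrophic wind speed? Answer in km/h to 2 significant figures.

Pressure gradient: |∂P/∂n| = 1100 Pa / 285000 m = 3.86×10⁻³ Pa/m
Geostrophic balance (pressure-gradient force = Coriolis force):
V_g = (1/(fρ)) |∂P/∂n| = 3.86×10⁻³ / (4.75×10⁻⁵ × 0.714) = 114 m/s
Converting: 114 m/s × 3.6 = 410 km/h

410 km/h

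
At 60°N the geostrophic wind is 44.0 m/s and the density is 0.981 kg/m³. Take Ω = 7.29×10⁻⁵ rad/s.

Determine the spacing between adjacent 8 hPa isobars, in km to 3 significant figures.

Coriolis parameter at 60°N:
f = 2Ω sin φ = 2 × 7.29×10⁻⁵ × sin 60° = 1.26×10⁻⁴ s⁻¹
Geostrophic balance rearranged: |∂P/∂n| = f ρ V_g
|∂P/∂n| = 1.26×10⁻⁴ × 0.981 × 44.0 = 5.45×10⁻³ Pa/m
Isobar spacing: Δn = ΔP/|∂P/∂n| = 800 Pa / 5.45×10⁻³ Pa/m = 146784 m ≈ 147 km

147 km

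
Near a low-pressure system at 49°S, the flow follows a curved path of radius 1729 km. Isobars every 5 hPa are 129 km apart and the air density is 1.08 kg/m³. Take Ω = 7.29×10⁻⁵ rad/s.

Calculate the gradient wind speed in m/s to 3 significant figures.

28.4 m/s

Coriolis parameter at 49°S:
f = 2Ω sin φ = 2 × 7.29×10⁻⁵ × sin 49° = 1.10×10⁻⁴ s⁻¹
Pressure gradient: |∂P/∂n| = 500 Pa / 129000 m = 3.88×10⁻³ Pa/m
Geostrophic speed: V_g = |∂P/∂n|/(fρ) = 3.88×10⁻³/(1.10×10⁻⁴ × 1.08) = 32.6 m/s
Around a low, centrifugal force acts outward with Coriolis, so pressure-gradient force balances both:
(1/ρ)|∂P/∂n| = fV + V²/R  →  V² + fR·V − fR·V_g = 0
With fR = 1.10×10⁻⁴ × 1729×10³ m = 190 m/s:
V = [−fR + √((fR)² + 4 fR V_g)]/2 = [−190 + √(190² + 4×190×32.6)]/2 = 28.4 m/s
Subgeostrophic (V < V_g = 32.6 m/s), as expected around a low.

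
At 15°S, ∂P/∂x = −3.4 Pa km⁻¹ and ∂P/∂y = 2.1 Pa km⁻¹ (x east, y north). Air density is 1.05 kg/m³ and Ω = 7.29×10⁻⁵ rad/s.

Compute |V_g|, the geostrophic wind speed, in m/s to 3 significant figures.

101 m/s

Coriolis parameter at 15°S:
f = 2Ω sin φ = 2 × 7.29×10⁻⁵ × sin 15° = 3.77×10⁻⁵ s⁻¹
In the Southern Hemisphere f is negative: f = −3.77×10⁻⁵ s⁻¹.
Component geostrophic relations (x east, y north):
u_g = −(1/(fρ)) ∂P/∂y,  v_g = (1/(fρ)) ∂P/∂x
u_g = −(2.1×10⁻³)/(−3.77×10⁻⁵ × 1.05) = 53.0 m/s;  v_g = (−3.4×10⁻³)/(−3.77×10⁻⁵ × 1.05) = 85.8 m/s
|V_g| = √(u_g² + v_g²) = 101 m/s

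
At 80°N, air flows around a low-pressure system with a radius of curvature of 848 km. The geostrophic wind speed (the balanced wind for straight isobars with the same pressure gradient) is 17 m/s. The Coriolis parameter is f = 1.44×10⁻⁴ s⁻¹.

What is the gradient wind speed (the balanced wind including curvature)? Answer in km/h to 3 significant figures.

54.5 km/h

Around a low, centrifugal force acts outward with Coriolis, so pressure-gradient force balances both:
(1/ρ)|∂P/∂n| = fV + V²/R  →  V² + fR·V − fR·V_g = 0
With fR = 1.44×10⁻⁴ × 848×10³ m = 122 m/s:
V = [−fR + √((fR)² + 4 fR V_g)]/2 = [−122 + √(122² + 4×122×17)]/2 = 15.1 m/s
Subgeostrophic (V < V_g = 17 m/s), as expected around a low.
Converting: 15.1 m/s × 3.6 = 54.5 km/h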